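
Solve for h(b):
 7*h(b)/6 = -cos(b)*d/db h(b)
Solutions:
 h(b) = C1*(sin(b) - 1)^(7/12)/(sin(b) + 1)^(7/12)


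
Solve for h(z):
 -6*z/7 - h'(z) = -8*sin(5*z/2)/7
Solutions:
 h(z) = C1 - 3*z^2/7 - 16*cos(5*z/2)/35


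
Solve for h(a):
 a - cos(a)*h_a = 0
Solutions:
 h(a) = C1 + Integral(a/cos(a), a)


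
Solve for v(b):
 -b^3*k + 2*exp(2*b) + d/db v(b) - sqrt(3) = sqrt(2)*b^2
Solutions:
 v(b) = C1 + b^4*k/4 + sqrt(2)*b^3/3 + sqrt(3)*b - exp(2*b)


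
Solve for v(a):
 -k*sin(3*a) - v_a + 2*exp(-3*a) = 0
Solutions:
 v(a) = C1 + k*cos(3*a)/3 - 2*exp(-3*a)/3


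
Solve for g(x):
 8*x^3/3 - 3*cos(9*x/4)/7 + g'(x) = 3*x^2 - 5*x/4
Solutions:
 g(x) = C1 - 2*x^4/3 + x^3 - 5*x^2/8 + 4*sin(9*x/4)/21


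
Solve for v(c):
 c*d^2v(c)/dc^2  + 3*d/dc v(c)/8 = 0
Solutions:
 v(c) = C1 + C2*c^(5/8)


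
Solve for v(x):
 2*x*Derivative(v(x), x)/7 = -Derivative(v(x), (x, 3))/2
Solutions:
 v(x) = C1 + Integral(C2*airyai(-14^(2/3)*x/7) + C3*airybi(-14^(2/3)*x/7), x)


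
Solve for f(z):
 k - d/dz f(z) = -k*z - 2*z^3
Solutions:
 f(z) = C1 + k*z^2/2 + k*z + z^4/2


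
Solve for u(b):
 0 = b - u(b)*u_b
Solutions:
 u(b) = -sqrt(C1 + b^2)
 u(b) = sqrt(C1 + b^2)


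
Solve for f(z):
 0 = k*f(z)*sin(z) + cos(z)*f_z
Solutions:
 f(z) = C1*exp(k*log(cos(z)))


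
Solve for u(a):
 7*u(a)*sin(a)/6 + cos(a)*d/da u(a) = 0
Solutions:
 u(a) = C1*cos(a)^(7/6)


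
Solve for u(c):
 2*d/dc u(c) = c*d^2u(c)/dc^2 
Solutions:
 u(c) = C1 + C2*c^3


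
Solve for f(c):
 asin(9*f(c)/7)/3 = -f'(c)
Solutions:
 Integral(1/asin(9*_y/7), (_y, f(c))) = C1 - c/3


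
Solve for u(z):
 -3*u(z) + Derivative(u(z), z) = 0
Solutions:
 u(z) = C1*exp(3*z)


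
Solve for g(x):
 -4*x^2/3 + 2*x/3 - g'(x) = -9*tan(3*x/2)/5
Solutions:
 g(x) = C1 - 4*x^3/9 + x^2/3 - 6*log(cos(3*x/2))/5


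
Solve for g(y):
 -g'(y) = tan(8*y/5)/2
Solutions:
 g(y) = C1 + 5*log(cos(8*y/5))/16


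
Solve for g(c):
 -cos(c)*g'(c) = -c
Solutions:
 g(c) = C1 + Integral(c/cos(c), c)


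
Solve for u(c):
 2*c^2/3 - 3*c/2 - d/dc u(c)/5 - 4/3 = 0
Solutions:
 u(c) = C1 + 10*c^3/9 - 15*c^2/4 - 20*c/3


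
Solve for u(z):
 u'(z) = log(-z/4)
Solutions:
 u(z) = C1 + z*log(-z) + z*(-2*log(2) - 1)


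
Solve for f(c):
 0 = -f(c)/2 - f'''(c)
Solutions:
 f(c) = C3*exp(-2^(2/3)*c/2) + (C1*sin(2^(2/3)*sqrt(3)*c/4) + C2*cos(2^(2/3)*sqrt(3)*c/4))*exp(2^(2/3)*c/4)


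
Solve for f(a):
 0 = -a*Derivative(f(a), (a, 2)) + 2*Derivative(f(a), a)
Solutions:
 f(a) = C1 + C2*a^3


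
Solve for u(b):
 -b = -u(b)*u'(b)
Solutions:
 u(b) = -sqrt(C1 + b^2)
 u(b) = sqrt(C1 + b^2)


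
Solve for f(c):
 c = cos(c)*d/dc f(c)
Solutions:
 f(c) = C1 + Integral(c/cos(c), c)


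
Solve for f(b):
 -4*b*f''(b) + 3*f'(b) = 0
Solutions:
 f(b) = C1 + C2*b^(7/4)


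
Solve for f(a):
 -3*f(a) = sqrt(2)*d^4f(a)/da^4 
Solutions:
 f(a) = (C1*sin(2^(3/8)*3^(1/4)*a/2) + C2*cos(2^(3/8)*3^(1/4)*a/2))*exp(-2^(3/8)*3^(1/4)*a/2) + (C3*sin(2^(3/8)*3^(1/4)*a/2) + C4*cos(2^(3/8)*3^(1/4)*a/2))*exp(2^(3/8)*3^(1/4)*a/2)


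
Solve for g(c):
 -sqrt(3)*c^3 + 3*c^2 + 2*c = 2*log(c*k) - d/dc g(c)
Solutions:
 g(c) = C1 + sqrt(3)*c^4/4 - c^3 - c^2 + 2*c*log(c*k) - 2*c


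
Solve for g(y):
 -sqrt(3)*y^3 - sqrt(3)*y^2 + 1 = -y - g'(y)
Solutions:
 g(y) = C1 + sqrt(3)*y^4/4 + sqrt(3)*y^3/3 - y^2/2 - y


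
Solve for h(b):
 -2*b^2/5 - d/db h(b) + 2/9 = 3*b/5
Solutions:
 h(b) = C1 - 2*b^3/15 - 3*b^2/10 + 2*b/9


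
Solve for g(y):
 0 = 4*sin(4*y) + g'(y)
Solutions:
 g(y) = C1 + cos(4*y)


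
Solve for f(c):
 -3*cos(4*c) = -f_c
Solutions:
 f(c) = C1 + 3*sin(4*c)/4


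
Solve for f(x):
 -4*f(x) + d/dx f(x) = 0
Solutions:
 f(x) = C1*exp(4*x)


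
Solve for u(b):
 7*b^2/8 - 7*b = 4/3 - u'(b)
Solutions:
 u(b) = C1 - 7*b^3/24 + 7*b^2/2 + 4*b/3


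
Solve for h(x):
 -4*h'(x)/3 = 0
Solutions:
 h(x) = C1


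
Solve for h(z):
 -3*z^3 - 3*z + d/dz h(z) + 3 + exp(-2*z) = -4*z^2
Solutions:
 h(z) = C1 + 3*z^4/4 - 4*z^3/3 + 3*z^2/2 - 3*z + exp(-2*z)/2


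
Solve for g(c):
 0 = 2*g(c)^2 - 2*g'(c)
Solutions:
 g(c) = -1/(C1 + c)


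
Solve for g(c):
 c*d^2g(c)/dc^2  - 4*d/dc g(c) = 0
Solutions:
 g(c) = C1 + C2*c^5


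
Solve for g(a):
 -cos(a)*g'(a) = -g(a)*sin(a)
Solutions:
 g(a) = C1/cos(a)


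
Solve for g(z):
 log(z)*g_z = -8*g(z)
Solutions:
 g(z) = C1*exp(-8*li(z))


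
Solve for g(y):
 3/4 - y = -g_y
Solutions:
 g(y) = C1 + y^2/2 - 3*y/4


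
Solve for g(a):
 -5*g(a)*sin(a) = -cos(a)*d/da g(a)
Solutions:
 g(a) = C1/cos(a)^5


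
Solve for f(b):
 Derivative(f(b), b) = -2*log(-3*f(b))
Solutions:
 Integral(1/(log(-_y) + log(3)), (_y, f(b)))/2 = C1 - b


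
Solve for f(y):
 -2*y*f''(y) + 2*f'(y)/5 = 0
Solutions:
 f(y) = C1 + C2*y^(6/5)


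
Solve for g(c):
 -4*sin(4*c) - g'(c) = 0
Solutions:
 g(c) = C1 + cos(4*c)


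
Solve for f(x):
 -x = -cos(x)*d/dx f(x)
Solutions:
 f(x) = C1 + Integral(x/cos(x), x)


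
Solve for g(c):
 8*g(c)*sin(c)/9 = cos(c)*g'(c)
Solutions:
 g(c) = C1/cos(c)^(8/9)


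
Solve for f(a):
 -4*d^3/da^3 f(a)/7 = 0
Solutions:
 f(a) = C1 + C2*a + C3*a^2


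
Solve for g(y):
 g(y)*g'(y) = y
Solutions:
 g(y) = -sqrt(C1 + y^2)
 g(y) = sqrt(C1 + y^2)


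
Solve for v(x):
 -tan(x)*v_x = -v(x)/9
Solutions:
 v(x) = C1*sin(x)^(1/9)


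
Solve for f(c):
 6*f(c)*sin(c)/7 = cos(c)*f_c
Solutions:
 f(c) = C1/cos(c)^(6/7)


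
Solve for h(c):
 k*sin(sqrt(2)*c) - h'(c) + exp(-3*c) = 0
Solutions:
 h(c) = C1 - sqrt(2)*k*cos(sqrt(2)*c)/2 - exp(-3*c)/3


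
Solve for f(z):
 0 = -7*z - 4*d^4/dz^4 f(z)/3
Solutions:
 f(z) = C1 + C2*z + C3*z^2 + C4*z^3 - 7*z^5/160


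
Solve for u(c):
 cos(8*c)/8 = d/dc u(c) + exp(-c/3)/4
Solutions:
 u(c) = C1 + sin(8*c)/64 + 3*exp(-c/3)/4


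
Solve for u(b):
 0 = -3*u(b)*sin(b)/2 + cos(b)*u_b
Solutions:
 u(b) = C1/cos(b)^(3/2)


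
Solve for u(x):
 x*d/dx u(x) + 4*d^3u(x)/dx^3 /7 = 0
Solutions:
 u(x) = C1 + Integral(C2*airyai(-14^(1/3)*x/2) + C3*airybi(-14^(1/3)*x/2), x)


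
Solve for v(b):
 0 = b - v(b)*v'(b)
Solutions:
 v(b) = -sqrt(C1 + b^2)
 v(b) = sqrt(C1 + b^2)


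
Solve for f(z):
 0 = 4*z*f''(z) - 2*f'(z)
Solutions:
 f(z) = C1 + C2*z^(3/2)


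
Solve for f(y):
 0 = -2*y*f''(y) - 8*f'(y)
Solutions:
 f(y) = C1 + C2/y^3


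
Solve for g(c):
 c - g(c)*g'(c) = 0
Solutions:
 g(c) = -sqrt(C1 + c^2)
 g(c) = sqrt(C1 + c^2)


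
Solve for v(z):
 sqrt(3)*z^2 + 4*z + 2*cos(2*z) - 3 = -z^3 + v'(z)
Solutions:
 v(z) = C1 + z^4/4 + sqrt(3)*z^3/3 + 2*z^2 - 3*z + sin(2*z)


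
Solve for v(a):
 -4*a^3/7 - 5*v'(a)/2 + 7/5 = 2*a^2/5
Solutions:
 v(a) = C1 - 2*a^4/35 - 4*a^3/75 + 14*a/25


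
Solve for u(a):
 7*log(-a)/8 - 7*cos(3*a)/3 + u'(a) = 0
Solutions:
 u(a) = C1 - 7*a*log(-a)/8 + 7*a/8 + 7*sin(3*a)/9


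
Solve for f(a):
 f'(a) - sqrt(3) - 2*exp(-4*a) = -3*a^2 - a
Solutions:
 f(a) = C1 - a^3 - a^2/2 + sqrt(3)*a - exp(-4*a)/2


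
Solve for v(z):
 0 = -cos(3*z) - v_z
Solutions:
 v(z) = C1 - sin(3*z)/3


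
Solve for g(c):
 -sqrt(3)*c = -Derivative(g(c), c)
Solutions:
 g(c) = C1 + sqrt(3)*c^2/2


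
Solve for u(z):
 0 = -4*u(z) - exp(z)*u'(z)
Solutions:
 u(z) = C1*exp(4*exp(-z))


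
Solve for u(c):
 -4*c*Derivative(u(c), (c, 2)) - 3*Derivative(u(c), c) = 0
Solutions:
 u(c) = C1 + C2*c^(1/4)


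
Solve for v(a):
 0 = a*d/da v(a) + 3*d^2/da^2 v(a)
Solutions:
 v(a) = C1 + C2*erf(sqrt(6)*a/6)


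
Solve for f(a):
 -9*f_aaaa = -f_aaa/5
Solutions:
 f(a) = C1 + C2*a + C3*a^2 + C4*exp(a/45)


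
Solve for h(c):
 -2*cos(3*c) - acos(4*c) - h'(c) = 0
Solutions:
 h(c) = C1 - c*acos(4*c) + sqrt(1 - 16*c^2)/4 - 2*sin(3*c)/3


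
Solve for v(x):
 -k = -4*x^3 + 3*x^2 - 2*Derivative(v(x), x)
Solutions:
 v(x) = C1 + k*x/2 - x^4/2 + x^3/2


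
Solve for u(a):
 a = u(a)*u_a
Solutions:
 u(a) = -sqrt(C1 + a^2)
 u(a) = sqrt(C1 + a^2)


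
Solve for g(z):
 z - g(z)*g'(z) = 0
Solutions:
 g(z) = -sqrt(C1 + z^2)
 g(z) = sqrt(C1 + z^2)


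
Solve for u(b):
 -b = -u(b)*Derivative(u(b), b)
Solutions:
 u(b) = -sqrt(C1 + b^2)
 u(b) = sqrt(C1 + b^2)


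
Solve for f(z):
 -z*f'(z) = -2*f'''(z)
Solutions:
 f(z) = C1 + Integral(C2*airyai(2^(2/3)*z/2) + C3*airybi(2^(2/3)*z/2), z)


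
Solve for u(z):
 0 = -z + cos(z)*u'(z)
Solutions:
 u(z) = C1 + Integral(z/cos(z), z)


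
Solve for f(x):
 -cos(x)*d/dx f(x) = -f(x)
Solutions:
 f(x) = C1*sqrt(sin(x) + 1)/sqrt(sin(x) - 1)


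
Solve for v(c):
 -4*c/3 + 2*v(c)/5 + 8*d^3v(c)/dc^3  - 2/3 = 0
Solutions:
 v(c) = C3*exp(-50^(1/3)*c/10) + 10*c/3 + (C1*sin(sqrt(3)*50^(1/3)*c/20) + C2*cos(sqrt(3)*50^(1/3)*c/20))*exp(50^(1/3)*c/20) + 5/3


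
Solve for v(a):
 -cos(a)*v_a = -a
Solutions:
 v(a) = C1 + Integral(a/cos(a), a)


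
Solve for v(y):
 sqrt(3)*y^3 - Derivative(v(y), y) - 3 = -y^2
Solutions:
 v(y) = C1 + sqrt(3)*y^4/4 + y^3/3 - 3*y


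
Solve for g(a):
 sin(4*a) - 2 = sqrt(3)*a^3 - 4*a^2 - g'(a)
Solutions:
 g(a) = C1 + sqrt(3)*a^4/4 - 4*a^3/3 + 2*a + cos(4*a)/4


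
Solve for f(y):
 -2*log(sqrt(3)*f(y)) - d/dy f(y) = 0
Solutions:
 Integral(1/(2*log(_y) + log(3)), (_y, f(y))) = C1 - y


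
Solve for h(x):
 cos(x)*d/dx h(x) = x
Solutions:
 h(x) = C1 + Integral(x/cos(x), x)


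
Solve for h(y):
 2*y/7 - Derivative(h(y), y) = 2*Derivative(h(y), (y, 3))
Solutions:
 h(y) = C1 + C2*sin(sqrt(2)*y/2) + C3*cos(sqrt(2)*y/2) + y^2/7


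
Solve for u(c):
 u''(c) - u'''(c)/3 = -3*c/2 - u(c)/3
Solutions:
 u(c) = C1*exp(c*(-2^(2/3)*(sqrt(5) + 3)^(1/3)/4 - 2^(1/3)/(2*(sqrt(5) + 3)^(1/3)) + 1))*sin(2^(1/3)*sqrt(3)*c*(-2^(1/3)*(sqrt(5) + 3)^(1/3) + 2/(sqrt(5) + 3)^(1/3))/4) + C2*exp(c*(-2^(2/3)*(sqrt(5) + 3)^(1/3)/4 - 2^(1/3)/(2*(sqrt(5) + 3)^(1/3)) + 1))*cos(2^(1/3)*sqrt(3)*c*(-2^(1/3)*(sqrt(5) + 3)^(1/3) + 2/(sqrt(5) + 3)^(1/3))/4) + C3*exp(c*(2^(1/3)/(sqrt(5) + 3)^(1/3) + 1 + 2^(2/3)*(sqrt(5) + 3)^(1/3)/2)) - 9*c/2


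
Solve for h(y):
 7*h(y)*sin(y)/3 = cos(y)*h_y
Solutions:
 h(y) = C1/cos(y)^(7/3)


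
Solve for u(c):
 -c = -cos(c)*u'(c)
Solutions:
 u(c) = C1 + Integral(c/cos(c), c)


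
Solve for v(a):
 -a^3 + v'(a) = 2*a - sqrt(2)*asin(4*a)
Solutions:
 v(a) = C1 + a^4/4 + a^2 - sqrt(2)*(a*asin(4*a) + sqrt(1 - 16*a^2)/4)


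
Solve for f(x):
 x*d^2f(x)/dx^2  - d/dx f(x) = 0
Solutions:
 f(x) = C1 + C2*x^2


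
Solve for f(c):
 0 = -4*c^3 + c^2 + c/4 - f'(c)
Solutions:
 f(c) = C1 - c^4 + c^3/3 + c^2/8


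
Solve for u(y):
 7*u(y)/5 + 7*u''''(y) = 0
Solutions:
 u(y) = (C1*sin(sqrt(2)*5^(3/4)*y/10) + C2*cos(sqrt(2)*5^(3/4)*y/10))*exp(-sqrt(2)*5^(3/4)*y/10) + (C3*sin(sqrt(2)*5^(3/4)*y/10) + C4*cos(sqrt(2)*5^(3/4)*y/10))*exp(sqrt(2)*5^(3/4)*y/10)


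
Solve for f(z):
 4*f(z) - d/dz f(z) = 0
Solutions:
 f(z) = C1*exp(4*z)


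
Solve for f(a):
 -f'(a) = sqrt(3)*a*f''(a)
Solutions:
 f(a) = C1 + C2*a^(1 - sqrt(3)/3)


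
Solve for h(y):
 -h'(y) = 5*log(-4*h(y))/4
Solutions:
 4*Integral(1/(log(-_y) + 2*log(2)), (_y, h(y)))/5 = C1 - y


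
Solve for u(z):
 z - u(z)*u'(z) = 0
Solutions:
 u(z) = -sqrt(C1 + z^2)
 u(z) = sqrt(C1 + z^2)


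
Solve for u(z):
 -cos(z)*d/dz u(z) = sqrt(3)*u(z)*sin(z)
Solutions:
 u(z) = C1*cos(z)^(sqrt(3))


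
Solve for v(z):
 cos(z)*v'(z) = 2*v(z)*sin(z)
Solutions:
 v(z) = C1/cos(z)^2


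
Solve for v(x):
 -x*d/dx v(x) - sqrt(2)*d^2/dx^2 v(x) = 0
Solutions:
 v(x) = C1 + C2*erf(2^(1/4)*x/2)


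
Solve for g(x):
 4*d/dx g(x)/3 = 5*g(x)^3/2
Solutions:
 g(x) = -2*sqrt(-1/(C1 + 15*x))
 g(x) = 2*sqrt(-1/(C1 + 15*x))


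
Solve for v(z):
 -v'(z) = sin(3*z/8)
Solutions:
 v(z) = C1 + 8*cos(3*z/8)/3


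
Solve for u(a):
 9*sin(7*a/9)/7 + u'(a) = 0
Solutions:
 u(a) = C1 + 81*cos(7*a/9)/49


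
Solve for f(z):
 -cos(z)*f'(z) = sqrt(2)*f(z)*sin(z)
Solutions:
 f(z) = C1*cos(z)^(sqrt(2))


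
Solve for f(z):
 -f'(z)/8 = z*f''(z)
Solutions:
 f(z) = C1 + C2*z^(7/8)


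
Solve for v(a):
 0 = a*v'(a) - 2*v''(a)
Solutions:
 v(a) = C1 + C2*erfi(a/2)


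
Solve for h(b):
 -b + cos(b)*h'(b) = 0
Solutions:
 h(b) = C1 + Integral(b/cos(b), b)


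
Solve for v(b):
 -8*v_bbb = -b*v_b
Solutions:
 v(b) = C1 + Integral(C2*airyai(b/2) + C3*airybi(b/2), b)


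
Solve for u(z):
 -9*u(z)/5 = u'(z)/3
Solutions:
 u(z) = C1*exp(-27*z/5)


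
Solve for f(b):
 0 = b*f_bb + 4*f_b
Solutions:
 f(b) = C1 + C2/b^3


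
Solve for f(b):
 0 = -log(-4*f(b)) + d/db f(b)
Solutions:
 -Integral(1/(log(-_y) + 2*log(2)), (_y, f(b))) = C1 - b


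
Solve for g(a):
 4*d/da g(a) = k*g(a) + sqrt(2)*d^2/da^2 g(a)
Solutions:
 g(a) = C1*exp(sqrt(2)*a*(1 - sqrt(-sqrt(2)*k + 4)/2)) + C2*exp(sqrt(2)*a*(sqrt(-sqrt(2)*k + 4)/2 + 1))


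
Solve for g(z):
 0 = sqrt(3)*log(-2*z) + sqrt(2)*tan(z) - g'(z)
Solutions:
 g(z) = C1 + sqrt(3)*z*(log(-z) - 1) + sqrt(3)*z*log(2) - sqrt(2)*log(cos(z))


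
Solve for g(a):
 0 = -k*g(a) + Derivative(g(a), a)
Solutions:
 g(a) = C1*exp(a*k)


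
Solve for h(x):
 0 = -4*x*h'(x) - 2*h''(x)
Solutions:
 h(x) = C1 + C2*erf(x)


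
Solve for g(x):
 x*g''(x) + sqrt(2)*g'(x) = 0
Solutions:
 g(x) = C1 + C2*x^(1 - sqrt(2))


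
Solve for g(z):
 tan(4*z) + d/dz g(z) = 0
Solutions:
 g(z) = C1 + log(cos(4*z))/4


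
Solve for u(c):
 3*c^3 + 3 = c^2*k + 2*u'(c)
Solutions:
 u(c) = C1 + 3*c^4/8 - c^3*k/6 + 3*c/2


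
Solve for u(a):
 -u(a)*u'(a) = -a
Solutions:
 u(a) = -sqrt(C1 + a^2)
 u(a) = sqrt(C1 + a^2)


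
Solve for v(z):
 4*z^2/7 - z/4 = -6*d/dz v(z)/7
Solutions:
 v(z) = C1 - 2*z^3/9 + 7*z^2/48


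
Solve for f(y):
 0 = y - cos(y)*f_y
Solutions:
 f(y) = C1 + Integral(y/cos(y), y)


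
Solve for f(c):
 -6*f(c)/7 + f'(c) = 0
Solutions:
 f(c) = C1*exp(6*c/7)


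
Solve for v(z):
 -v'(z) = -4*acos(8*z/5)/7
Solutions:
 v(z) = C1 + 4*z*acos(8*z/5)/7 - sqrt(25 - 64*z^2)/14


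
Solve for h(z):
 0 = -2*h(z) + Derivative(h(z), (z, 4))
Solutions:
 h(z) = C1*exp(-2^(1/4)*z) + C2*exp(2^(1/4)*z) + C3*sin(2^(1/4)*z) + C4*cos(2^(1/4)*z)


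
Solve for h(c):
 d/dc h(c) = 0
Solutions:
 h(c) = C1


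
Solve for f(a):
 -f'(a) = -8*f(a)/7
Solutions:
 f(a) = C1*exp(8*a/7)


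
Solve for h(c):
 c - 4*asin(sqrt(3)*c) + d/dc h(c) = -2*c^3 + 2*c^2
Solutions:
 h(c) = C1 - c^4/2 + 2*c^3/3 - c^2/2 + 4*c*asin(sqrt(3)*c) + 4*sqrt(3)*sqrt(1 - 3*c^2)/3


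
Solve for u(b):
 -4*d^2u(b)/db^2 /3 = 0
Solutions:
 u(b) = C1 + C2*b


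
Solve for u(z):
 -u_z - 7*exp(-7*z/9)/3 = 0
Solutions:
 u(z) = C1 + 3*exp(-7*z/9)


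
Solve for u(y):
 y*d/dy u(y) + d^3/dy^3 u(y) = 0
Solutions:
 u(y) = C1 + Integral(C2*airyai(-y) + C3*airybi(-y), y)


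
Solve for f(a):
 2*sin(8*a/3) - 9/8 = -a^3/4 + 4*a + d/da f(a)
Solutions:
 f(a) = C1 + a^4/16 - 2*a^2 - 9*a/8 - 3*cos(8*a/3)/4


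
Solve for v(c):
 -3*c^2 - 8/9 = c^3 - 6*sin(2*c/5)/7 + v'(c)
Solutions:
 v(c) = C1 - c^4/4 - c^3 - 8*c/9 - 15*cos(2*c/5)/7


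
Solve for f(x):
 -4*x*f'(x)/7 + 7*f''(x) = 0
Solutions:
 f(x) = C1 + C2*erfi(sqrt(2)*x/7)


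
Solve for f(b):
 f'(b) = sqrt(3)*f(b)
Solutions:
 f(b) = C1*exp(sqrt(3)*b)


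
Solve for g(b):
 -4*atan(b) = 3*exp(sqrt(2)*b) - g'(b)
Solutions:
 g(b) = C1 + 4*b*atan(b) + 3*sqrt(2)*exp(sqrt(2)*b)/2 - 2*log(b^2 + 1)


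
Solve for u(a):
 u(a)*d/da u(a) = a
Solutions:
 u(a) = -sqrt(C1 + a^2)
 u(a) = sqrt(C1 + a^2)


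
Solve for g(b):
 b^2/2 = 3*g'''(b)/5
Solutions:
 g(b) = C1 + C2*b + C3*b^2 + b^5/72


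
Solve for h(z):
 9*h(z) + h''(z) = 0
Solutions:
 h(z) = C1*sin(3*z) + C2*cos(3*z)


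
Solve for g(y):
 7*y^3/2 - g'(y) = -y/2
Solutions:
 g(y) = C1 + 7*y^4/8 + y^2/4


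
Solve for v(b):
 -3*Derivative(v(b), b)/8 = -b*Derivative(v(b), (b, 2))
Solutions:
 v(b) = C1 + C2*b^(11/8)


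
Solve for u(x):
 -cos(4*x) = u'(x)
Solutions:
 u(x) = C1 - sin(4*x)/4


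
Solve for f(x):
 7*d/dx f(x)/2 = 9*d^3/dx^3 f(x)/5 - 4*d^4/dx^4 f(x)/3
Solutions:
 f(x) = C1 + C2*exp(x*(27*3^(2/3)/(10*sqrt(105490) + 3257)^(1/3) + 18 + 3^(1/3)*(10*sqrt(105490) + 3257)^(1/3))/40)*sin(3^(1/6)*x*(-3^(2/3)*(10*sqrt(105490) + 3257)^(1/3) + 81/(10*sqrt(105490) + 3257)^(1/3))/40) + C3*exp(x*(27*3^(2/3)/(10*sqrt(105490) + 3257)^(1/3) + 18 + 3^(1/3)*(10*sqrt(105490) + 3257)^(1/3))/40)*cos(3^(1/6)*x*(-3^(2/3)*(10*sqrt(105490) + 3257)^(1/3) + 81/(10*sqrt(105490) + 3257)^(1/3))/40) + C4*exp(x*(-3^(1/3)*(10*sqrt(105490) + 3257)^(1/3) - 27*3^(2/3)/(10*sqrt(105490) + 3257)^(1/3) + 9)/20)


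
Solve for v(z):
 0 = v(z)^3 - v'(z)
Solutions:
 v(z) = -sqrt(2)*sqrt(-1/(C1 + z))/2
 v(z) = sqrt(2)*sqrt(-1/(C1 + z))/2


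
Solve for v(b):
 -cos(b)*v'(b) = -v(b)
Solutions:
 v(b) = C1*sqrt(sin(b) + 1)/sqrt(sin(b) - 1)


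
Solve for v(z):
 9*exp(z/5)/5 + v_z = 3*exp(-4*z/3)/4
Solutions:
 v(z) = C1 - 9*exp(z/5) - 9*exp(-4*z/3)/16


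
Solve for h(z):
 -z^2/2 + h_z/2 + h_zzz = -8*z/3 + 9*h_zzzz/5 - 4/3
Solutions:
 h(z) = C1 + C2*exp(z*(-10^(1/3)*(27*sqrt(7161) + 2287)^(1/3) - 10*10^(2/3)/(27*sqrt(7161) + 2287)^(1/3) + 20)/108)*sin(10^(1/3)*sqrt(3)*z*(-(27*sqrt(7161) + 2287)^(1/3) + 10*10^(1/3)/(27*sqrt(7161) + 2287)^(1/3))/108) + C3*exp(z*(-10^(1/3)*(27*sqrt(7161) + 2287)^(1/3) - 10*10^(2/3)/(27*sqrt(7161) + 2287)^(1/3) + 20)/108)*cos(10^(1/3)*sqrt(3)*z*(-(27*sqrt(7161) + 2287)^(1/3) + 10*10^(1/3)/(27*sqrt(7161) + 2287)^(1/3))/108) + C4*exp(z*(10*10^(2/3)/(27*sqrt(7161) + 2287)^(1/3) + 10 + 10^(1/3)*(27*sqrt(7161) + 2287)^(1/3))/54) + z^3/3 - 8*z^2/3 - 20*z/3


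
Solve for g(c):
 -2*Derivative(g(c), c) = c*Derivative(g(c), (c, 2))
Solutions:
 g(c) = C1 + C2/c


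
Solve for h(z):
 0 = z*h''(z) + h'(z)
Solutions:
 h(z) = C1 + C2*log(z)


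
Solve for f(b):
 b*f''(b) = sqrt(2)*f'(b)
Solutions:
 f(b) = C1 + C2*b^(1 + sqrt(2))


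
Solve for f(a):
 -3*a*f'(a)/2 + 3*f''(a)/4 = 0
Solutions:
 f(a) = C1 + C2*erfi(a)


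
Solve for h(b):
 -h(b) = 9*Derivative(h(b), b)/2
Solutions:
 h(b) = C1*exp(-2*b/9)


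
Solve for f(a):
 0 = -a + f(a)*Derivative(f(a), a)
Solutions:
 f(a) = -sqrt(C1 + a^2)
 f(a) = sqrt(C1 + a^2)


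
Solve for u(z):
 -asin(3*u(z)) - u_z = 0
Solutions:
 Integral(1/asin(3*_y), (_y, u(z))) = C1 - z


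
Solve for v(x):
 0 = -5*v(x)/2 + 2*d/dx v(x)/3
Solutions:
 v(x) = C1*exp(15*x/4)


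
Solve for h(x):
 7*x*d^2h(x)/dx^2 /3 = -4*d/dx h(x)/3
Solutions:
 h(x) = C1 + C2*x^(3/7)


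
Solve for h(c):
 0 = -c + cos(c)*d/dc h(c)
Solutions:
 h(c) = C1 + Integral(c/cos(c), c)


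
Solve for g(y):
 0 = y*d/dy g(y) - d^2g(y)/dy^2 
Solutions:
 g(y) = C1 + C2*erfi(sqrt(2)*y/2)


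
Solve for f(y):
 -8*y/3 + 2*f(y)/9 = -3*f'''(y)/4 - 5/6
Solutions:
 f(y) = C3*exp(-2*y/3) + 12*y + (C1*sin(sqrt(3)*y/3) + C2*cos(sqrt(3)*y/3))*exp(y/3) - 15/4


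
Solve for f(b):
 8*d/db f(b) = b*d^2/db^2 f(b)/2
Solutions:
 f(b) = C1 + C2*b^17


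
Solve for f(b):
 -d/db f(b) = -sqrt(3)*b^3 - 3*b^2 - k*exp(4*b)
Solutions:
 f(b) = C1 + sqrt(3)*b^4/4 + b^3 + k*exp(4*b)/4


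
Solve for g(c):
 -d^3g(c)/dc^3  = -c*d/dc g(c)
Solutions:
 g(c) = C1 + Integral(C2*airyai(c) + C3*airybi(c), c)


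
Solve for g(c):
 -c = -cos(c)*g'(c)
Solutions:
 g(c) = C1 + Integral(c/cos(c), c)


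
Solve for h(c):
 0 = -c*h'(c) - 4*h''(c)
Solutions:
 h(c) = C1 + C2*erf(sqrt(2)*c/4)


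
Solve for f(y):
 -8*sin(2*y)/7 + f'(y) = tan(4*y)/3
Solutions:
 f(y) = C1 - log(cos(4*y))/12 - 4*cos(2*y)/7


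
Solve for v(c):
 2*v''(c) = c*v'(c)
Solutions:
 v(c) = C1 + C2*erfi(c/2)


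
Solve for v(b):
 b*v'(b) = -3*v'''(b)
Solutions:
 v(b) = C1 + Integral(C2*airyai(-3^(2/3)*b/3) + C3*airybi(-3^(2/3)*b/3), b)


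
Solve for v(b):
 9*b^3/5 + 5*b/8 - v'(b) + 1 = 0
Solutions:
 v(b) = C1 + 9*b^4/20 + 5*b^2/16 + b


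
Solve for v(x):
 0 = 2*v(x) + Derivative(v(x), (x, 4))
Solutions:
 v(x) = (C1*sin(2^(3/4)*x/2) + C2*cos(2^(3/4)*x/2))*exp(-2^(3/4)*x/2) + (C3*sin(2^(3/4)*x/2) + C4*cos(2^(3/4)*x/2))*exp(2^(3/4)*x/2)


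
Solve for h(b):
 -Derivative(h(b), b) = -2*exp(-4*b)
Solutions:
 h(b) = C1 - exp(-4*b)/2


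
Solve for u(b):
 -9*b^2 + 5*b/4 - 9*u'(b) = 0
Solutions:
 u(b) = C1 - b^3/3 + 5*b^2/72


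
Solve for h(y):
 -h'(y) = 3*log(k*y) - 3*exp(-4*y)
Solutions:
 h(y) = C1 - 3*y*log(k*y) + 3*y - 3*exp(-4*y)/4


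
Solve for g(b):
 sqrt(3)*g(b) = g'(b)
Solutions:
 g(b) = C1*exp(sqrt(3)*b)


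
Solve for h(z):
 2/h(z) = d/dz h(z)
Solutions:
 h(z) = -sqrt(C1 + 4*z)
 h(z) = sqrt(C1 + 4*z)


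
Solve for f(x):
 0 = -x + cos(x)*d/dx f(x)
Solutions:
 f(x) = C1 + Integral(x/cos(x), x)


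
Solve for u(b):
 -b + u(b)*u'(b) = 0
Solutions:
 u(b) = -sqrt(C1 + b^2)
 u(b) = sqrt(C1 + b^2)


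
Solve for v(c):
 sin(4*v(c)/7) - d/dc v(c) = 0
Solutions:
 -c + 7*log(cos(4*v(c)/7) - 1)/8 - 7*log(cos(4*v(c)/7) + 1)/8 = C1


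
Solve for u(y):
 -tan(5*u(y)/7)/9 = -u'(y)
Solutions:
 u(y) = -7*asin(C1*exp(5*y/63))/5 + 7*pi/5
 u(y) = 7*asin(C1*exp(5*y/63))/5


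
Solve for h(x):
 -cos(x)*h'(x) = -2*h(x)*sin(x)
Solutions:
 h(x) = C1/cos(x)^2


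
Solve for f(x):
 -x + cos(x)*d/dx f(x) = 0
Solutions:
 f(x) = C1 + Integral(x/cos(x), x)


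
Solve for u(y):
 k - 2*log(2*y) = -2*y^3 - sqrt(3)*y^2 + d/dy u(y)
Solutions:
 u(y) = C1 + k*y + y^4/2 + sqrt(3)*y^3/3 - 2*y*log(y) - y*log(4) + 2*y


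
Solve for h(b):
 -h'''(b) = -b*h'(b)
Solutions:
 h(b) = C1 + Integral(C2*airyai(b) + C3*airybi(b), b)


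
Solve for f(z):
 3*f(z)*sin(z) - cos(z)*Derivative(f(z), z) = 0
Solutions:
 f(z) = C1/cos(z)^3


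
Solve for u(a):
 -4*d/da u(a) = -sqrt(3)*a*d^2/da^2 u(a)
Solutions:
 u(a) = C1 + C2*a^(1 + 4*sqrt(3)/3)


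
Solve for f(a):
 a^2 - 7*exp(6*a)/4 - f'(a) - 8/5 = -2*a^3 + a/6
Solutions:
 f(a) = C1 + a^4/2 + a^3/3 - a^2/12 - 8*a/5 - 7*exp(6*a)/24


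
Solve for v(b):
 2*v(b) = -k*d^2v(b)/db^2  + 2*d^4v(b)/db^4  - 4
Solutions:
 v(b) = C1*exp(-b*sqrt(k - sqrt(k^2 + 16))/2) + C2*exp(b*sqrt(k - sqrt(k^2 + 16))/2) + C3*exp(-b*sqrt(k + sqrt(k^2 + 16))/2) + C4*exp(b*sqrt(k + sqrt(k^2 + 16))/2) - 2


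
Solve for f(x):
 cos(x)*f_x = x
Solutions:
 f(x) = C1 + Integral(x/cos(x), x)


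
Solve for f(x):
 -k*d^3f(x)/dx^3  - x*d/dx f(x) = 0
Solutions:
 f(x) = C1 + Integral(C2*airyai(x*(-1/k)^(1/3)) + C3*airybi(x*(-1/k)^(1/3)), x)


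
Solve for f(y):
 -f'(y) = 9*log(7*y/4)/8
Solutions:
 f(y) = C1 - 9*y*log(y)/8 - 9*y*log(7)/8 + 9*y/8 + 9*y*log(2)/4


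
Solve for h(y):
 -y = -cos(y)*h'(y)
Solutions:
 h(y) = C1 + Integral(y/cos(y), y)


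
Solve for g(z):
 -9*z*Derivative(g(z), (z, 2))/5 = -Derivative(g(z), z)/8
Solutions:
 g(z) = C1 + C2*z^(77/72)


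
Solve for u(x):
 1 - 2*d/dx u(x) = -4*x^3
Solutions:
 u(x) = C1 + x^4/2 + x/2


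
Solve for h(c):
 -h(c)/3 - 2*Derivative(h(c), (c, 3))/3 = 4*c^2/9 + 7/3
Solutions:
 h(c) = C3*exp(-2^(2/3)*c/2) - 4*c^2/3 + (C1*sin(2^(2/3)*sqrt(3)*c/4) + C2*cos(2^(2/3)*sqrt(3)*c/4))*exp(2^(2/3)*c/4) - 7


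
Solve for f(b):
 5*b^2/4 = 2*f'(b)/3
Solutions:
 f(b) = C1 + 5*b^3/8


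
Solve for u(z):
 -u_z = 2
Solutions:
 u(z) = C1 - 2*z


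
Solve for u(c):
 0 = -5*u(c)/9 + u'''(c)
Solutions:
 u(c) = C3*exp(15^(1/3)*c/3) + (C1*sin(3^(5/6)*5^(1/3)*c/6) + C2*cos(3^(5/6)*5^(1/3)*c/6))*exp(-15^(1/3)*c/6)


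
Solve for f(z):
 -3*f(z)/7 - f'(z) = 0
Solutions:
 f(z) = C1*exp(-3*z/7)


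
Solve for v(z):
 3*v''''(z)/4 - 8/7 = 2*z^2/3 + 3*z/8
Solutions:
 v(z) = C1 + C2*z + C3*z^2 + C4*z^3 + z^6/405 + z^5/240 + 4*z^4/63


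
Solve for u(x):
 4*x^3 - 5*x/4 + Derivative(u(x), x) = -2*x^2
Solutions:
 u(x) = C1 - x^4 - 2*x^3/3 + 5*x^2/8


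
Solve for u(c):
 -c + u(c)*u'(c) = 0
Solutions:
 u(c) = -sqrt(C1 + c^2)
 u(c) = sqrt(C1 + c^2)


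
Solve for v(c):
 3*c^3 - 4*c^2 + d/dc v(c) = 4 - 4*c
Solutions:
 v(c) = C1 - 3*c^4/4 + 4*c^3/3 - 2*c^2 + 4*c


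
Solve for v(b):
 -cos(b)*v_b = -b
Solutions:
 v(b) = C1 + Integral(b/cos(b), b)


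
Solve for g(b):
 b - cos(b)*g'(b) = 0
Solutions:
 g(b) = C1 + Integral(b/cos(b), b)


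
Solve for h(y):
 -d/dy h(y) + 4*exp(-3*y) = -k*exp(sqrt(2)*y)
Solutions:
 h(y) = C1 + sqrt(2)*k*exp(sqrt(2)*y)/2 - 4*exp(-3*y)/3


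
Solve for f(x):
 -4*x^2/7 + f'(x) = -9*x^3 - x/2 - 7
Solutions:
 f(x) = C1 - 9*x^4/4 + 4*x^3/21 - x^2/4 - 7*x


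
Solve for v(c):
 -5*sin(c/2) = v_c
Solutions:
 v(c) = C1 + 10*cos(c/2)


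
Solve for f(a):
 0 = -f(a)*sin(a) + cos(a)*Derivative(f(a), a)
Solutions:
 f(a) = C1/cos(a)


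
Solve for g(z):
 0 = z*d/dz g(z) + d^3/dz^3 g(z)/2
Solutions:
 g(z) = C1 + Integral(C2*airyai(-2^(1/3)*z) + C3*airybi(-2^(1/3)*z), z)


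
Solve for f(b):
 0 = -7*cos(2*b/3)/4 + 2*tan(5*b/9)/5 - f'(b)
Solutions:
 f(b) = C1 - 18*log(cos(5*b/9))/25 - 21*sin(2*b/3)/8


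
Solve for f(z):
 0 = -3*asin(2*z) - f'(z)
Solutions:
 f(z) = C1 - 3*z*asin(2*z) - 3*sqrt(1 - 4*z^2)/2


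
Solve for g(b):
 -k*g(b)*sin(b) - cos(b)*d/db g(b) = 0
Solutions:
 g(b) = C1*exp(k*log(cos(b)))


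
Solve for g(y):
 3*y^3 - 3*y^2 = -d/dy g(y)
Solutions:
 g(y) = C1 - 3*y^4/4 + y^3


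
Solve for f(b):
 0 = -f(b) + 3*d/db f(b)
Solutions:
 f(b) = C1*exp(b/3)


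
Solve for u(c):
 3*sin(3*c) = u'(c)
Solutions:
 u(c) = C1 - cos(3*c)


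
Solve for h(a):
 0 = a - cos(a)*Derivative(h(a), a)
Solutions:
 h(a) = C1 + Integral(a/cos(a), a)


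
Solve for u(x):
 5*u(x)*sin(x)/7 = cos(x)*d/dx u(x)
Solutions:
 u(x) = C1/cos(x)^(5/7)


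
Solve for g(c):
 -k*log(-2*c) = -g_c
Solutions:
 g(c) = C1 + c*k*log(-c) + c*k*(-1 + log(2))


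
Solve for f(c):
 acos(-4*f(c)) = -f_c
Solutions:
 Integral(1/acos(-4*_y), (_y, f(c))) = C1 - c


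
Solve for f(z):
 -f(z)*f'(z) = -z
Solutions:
 f(z) = -sqrt(C1 + z^2)
 f(z) = sqrt(C1 + z^2)


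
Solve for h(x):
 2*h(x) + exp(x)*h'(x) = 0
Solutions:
 h(x) = C1*exp(2*exp(-x))


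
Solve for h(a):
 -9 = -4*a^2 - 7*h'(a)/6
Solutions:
 h(a) = C1 - 8*a^3/7 + 54*a/7


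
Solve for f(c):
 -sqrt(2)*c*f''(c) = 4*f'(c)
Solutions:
 f(c) = C1 + C2*c^(1 - 2*sqrt(2))


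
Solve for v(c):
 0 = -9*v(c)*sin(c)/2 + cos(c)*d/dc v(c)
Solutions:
 v(c) = C1/cos(c)^(9/2)


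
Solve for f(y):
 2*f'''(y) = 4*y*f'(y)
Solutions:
 f(y) = C1 + Integral(C2*airyai(2^(1/3)*y) + C3*airybi(2^(1/3)*y), y)


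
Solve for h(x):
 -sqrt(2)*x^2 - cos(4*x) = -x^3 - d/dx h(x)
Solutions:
 h(x) = C1 - x^4/4 + sqrt(2)*x^3/3 + sin(4*x)/4


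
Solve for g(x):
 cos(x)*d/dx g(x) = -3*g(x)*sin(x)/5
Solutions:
 g(x) = C1*cos(x)^(3/5)


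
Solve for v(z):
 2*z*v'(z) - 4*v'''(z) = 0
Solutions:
 v(z) = C1 + Integral(C2*airyai(2^(2/3)*z/2) + C3*airybi(2^(2/3)*z/2), z)


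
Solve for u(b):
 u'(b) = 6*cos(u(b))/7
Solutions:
 -6*b/7 - log(sin(u(b)) - 1)/2 + log(sin(u(b)) + 1)/2 = C1


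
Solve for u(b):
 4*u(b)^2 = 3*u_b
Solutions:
 u(b) = -3/(C1 + 4*b)


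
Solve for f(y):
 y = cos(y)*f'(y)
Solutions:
 f(y) = C1 + Integral(y/cos(y), y)


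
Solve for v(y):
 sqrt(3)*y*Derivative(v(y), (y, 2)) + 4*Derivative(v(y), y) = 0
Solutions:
 v(y) = C1 + C2*y^(1 - 4*sqrt(3)/3)


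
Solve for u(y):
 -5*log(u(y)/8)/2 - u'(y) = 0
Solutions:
 -2*Integral(1/(-log(_y) + 3*log(2)), (_y, u(y)))/5 = C1 - y


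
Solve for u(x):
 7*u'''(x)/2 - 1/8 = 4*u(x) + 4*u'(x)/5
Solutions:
 u(x) = C1*exp(-x*(4*22050^(1/3)/(sqrt(2477265) + 1575)^(1/3) + 420^(1/3)*(sqrt(2477265) + 1575)^(1/3))/210)*sin(3^(1/6)*x*(-140^(1/3)*3^(2/3)*(sqrt(2477265) + 1575)^(1/3) + 12*2450^(1/3)/(sqrt(2477265) + 1575)^(1/3))/210) + C2*exp(-x*(4*22050^(1/3)/(sqrt(2477265) + 1575)^(1/3) + 420^(1/3)*(sqrt(2477265) + 1575)^(1/3))/210)*cos(3^(1/6)*x*(-140^(1/3)*3^(2/3)*(sqrt(2477265) + 1575)^(1/3) + 12*2450^(1/3)/(sqrt(2477265) + 1575)^(1/3))/210) + C3*exp(x*(4*22050^(1/3)/(sqrt(2477265) + 1575)^(1/3) + 420^(1/3)*(sqrt(2477265) + 1575)^(1/3))/105) - 1/32


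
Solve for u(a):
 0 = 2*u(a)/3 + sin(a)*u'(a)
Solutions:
 u(a) = C1*(cos(a) + 1)^(1/3)/(cos(a) - 1)^(1/3)


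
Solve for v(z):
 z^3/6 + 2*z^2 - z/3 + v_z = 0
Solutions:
 v(z) = C1 - z^4/24 - 2*z^3/3 + z^2/6


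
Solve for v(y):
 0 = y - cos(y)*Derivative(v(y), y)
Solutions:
 v(y) = C1 + Integral(y/cos(y), y)


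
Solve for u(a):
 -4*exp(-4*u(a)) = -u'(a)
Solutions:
 u(a) = log(-I*(C1 + 16*a)^(1/4))
 u(a) = log(I*(C1 + 16*a)^(1/4))
 u(a) = log(-(C1 + 16*a)^(1/4))
 u(a) = log(C1 + 16*a)/4


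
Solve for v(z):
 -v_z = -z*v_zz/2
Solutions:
 v(z) = C1 + C2*z^3


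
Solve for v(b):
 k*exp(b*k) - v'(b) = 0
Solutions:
 v(b) = C1 + exp(b*k)


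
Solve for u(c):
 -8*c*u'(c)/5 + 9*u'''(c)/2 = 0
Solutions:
 u(c) = C1 + Integral(C2*airyai(2*150^(1/3)*c/15) + C3*airybi(2*150^(1/3)*c/15), c)


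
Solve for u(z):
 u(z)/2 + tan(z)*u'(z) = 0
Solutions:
 u(z) = C1/sqrt(sin(z))


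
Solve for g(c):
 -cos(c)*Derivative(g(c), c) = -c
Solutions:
 g(c) = C1 + Integral(c/cos(c), c)


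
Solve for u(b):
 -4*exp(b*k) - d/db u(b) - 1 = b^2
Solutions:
 u(b) = C1 - b^3/3 - b - 4*exp(b*k)/k


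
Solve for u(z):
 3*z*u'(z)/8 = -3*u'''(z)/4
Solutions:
 u(z) = C1 + Integral(C2*airyai(-2^(2/3)*z/2) + C3*airybi(-2^(2/3)*z/2), z)


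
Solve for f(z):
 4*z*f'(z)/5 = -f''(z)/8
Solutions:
 f(z) = C1 + C2*erf(4*sqrt(5)*z/5)


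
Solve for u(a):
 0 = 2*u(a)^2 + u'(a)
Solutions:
 u(a) = 1/(C1 + 2*a)


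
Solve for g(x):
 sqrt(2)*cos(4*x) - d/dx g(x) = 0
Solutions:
 g(x) = C1 + sqrt(2)*sin(4*x)/4


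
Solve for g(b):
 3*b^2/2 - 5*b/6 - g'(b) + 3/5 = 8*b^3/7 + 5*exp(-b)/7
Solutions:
 g(b) = C1 - 2*b^4/7 + b^3/2 - 5*b^2/12 + 3*b/5 + 5*exp(-b)/7


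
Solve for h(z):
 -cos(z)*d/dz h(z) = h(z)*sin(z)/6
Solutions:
 h(z) = C1*cos(z)^(1/6)


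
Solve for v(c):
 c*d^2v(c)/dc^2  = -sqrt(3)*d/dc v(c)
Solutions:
 v(c) = C1 + C2*c^(1 - sqrt(3))


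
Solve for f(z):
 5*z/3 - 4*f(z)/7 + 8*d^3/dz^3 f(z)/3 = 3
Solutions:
 f(z) = C3*exp(14^(2/3)*3^(1/3)*z/14) + 35*z/12 + (C1*sin(14^(2/3)*3^(5/6)*z/28) + C2*cos(14^(2/3)*3^(5/6)*z/28))*exp(-14^(2/3)*3^(1/3)*z/28) - 21/4


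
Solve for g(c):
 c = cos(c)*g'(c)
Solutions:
 g(c) = C1 + Integral(c/cos(c), c)


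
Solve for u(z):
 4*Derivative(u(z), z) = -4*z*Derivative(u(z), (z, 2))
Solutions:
 u(z) = C1 + C2*log(z)


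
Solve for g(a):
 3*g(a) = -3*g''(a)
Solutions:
 g(a) = C1*sin(a) + C2*cos(a)


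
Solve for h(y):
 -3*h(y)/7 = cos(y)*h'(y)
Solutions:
 h(y) = C1*(sin(y) - 1)^(3/14)/(sin(y) + 1)^(3/14)


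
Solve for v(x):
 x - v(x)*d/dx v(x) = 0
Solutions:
 v(x) = -sqrt(C1 + x^2)
 v(x) = sqrt(C1 + x^2)


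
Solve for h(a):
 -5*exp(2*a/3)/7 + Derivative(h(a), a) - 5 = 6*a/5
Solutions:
 h(a) = C1 + 3*a^2/5 + 5*a + 15*exp(2*a/3)/14


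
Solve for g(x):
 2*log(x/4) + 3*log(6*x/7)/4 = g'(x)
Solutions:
 g(x) = C1 + 11*x*log(x)/4 - x*log(112) - 11*x/4 + x*log(7)/4 + 3*x*log(6)/4


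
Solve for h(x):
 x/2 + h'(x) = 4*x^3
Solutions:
 h(x) = C1 + x^4 - x^2/4


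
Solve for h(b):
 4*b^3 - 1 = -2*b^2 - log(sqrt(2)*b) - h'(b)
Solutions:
 h(b) = C1 - b^4 - 2*b^3/3 - b*log(b) - b*log(2)/2 + 2*b


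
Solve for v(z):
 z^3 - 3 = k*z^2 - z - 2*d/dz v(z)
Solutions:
 v(z) = C1 + k*z^3/6 - z^4/8 - z^2/4 + 3*z/2


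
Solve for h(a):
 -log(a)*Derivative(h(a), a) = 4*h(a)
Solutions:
 h(a) = C1*exp(-4*li(a))


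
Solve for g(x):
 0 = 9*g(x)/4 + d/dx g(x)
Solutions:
 g(x) = C1*exp(-9*x/4)


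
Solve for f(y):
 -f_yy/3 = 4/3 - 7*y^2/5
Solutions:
 f(y) = C1 + C2*y + 7*y^4/20 - 2*y^2


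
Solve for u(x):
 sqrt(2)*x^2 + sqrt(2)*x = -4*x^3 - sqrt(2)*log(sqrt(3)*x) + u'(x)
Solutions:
 u(x) = C1 + x^4 + sqrt(2)*x^3/3 + sqrt(2)*x^2/2 + sqrt(2)*x*log(x) - sqrt(2)*x + sqrt(2)*x*log(3)/2


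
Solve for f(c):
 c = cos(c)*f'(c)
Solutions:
 f(c) = C1 + Integral(c/cos(c), c)


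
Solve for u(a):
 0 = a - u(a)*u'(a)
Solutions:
 u(a) = -sqrt(C1 + a^2)
 u(a) = sqrt(C1 + a^2)


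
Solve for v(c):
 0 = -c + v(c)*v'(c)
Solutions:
 v(c) = -sqrt(C1 + c^2)
 v(c) = sqrt(C1 + c^2)


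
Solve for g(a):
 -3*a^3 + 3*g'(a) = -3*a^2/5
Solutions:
 g(a) = C1 + a^4/4 - a^3/15


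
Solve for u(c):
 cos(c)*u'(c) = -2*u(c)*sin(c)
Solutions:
 u(c) = C1*cos(c)^2


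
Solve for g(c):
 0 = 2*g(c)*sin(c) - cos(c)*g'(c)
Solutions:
 g(c) = C1/cos(c)^2


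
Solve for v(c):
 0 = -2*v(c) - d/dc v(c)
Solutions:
 v(c) = C1*exp(-2*c)


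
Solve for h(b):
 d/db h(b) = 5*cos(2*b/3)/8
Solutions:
 h(b) = C1 + 15*sin(2*b/3)/16


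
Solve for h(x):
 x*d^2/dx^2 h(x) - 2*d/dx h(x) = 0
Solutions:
 h(x) = C1 + C2*x^3


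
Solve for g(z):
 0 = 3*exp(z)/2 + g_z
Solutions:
 g(z) = C1 - 3*exp(z)/2


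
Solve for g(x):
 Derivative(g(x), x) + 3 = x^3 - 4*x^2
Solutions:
 g(x) = C1 + x^4/4 - 4*x^3/3 - 3*x


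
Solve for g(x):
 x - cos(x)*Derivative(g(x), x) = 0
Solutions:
 g(x) = C1 + Integral(x/cos(x), x)


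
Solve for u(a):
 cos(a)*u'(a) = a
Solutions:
 u(a) = C1 + Integral(a/cos(a), a)


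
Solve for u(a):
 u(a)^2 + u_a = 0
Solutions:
 u(a) = 1/(C1 + a)


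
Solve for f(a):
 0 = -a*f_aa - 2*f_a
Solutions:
 f(a) = C1 + C2/a


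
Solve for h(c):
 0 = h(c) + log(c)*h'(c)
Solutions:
 h(c) = C1*exp(-li(c))


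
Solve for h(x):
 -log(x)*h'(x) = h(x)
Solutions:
 h(x) = C1*exp(-li(x))


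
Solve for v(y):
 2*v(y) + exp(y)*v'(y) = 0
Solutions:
 v(y) = C1*exp(2*exp(-y))


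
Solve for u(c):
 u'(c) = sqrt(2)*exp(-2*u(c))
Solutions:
 u(c) = log(-sqrt(C1 + 2*sqrt(2)*c))
 u(c) = log(C1 + 2*sqrt(2)*c)/2


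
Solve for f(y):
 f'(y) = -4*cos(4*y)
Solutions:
 f(y) = C1 - sin(4*y)


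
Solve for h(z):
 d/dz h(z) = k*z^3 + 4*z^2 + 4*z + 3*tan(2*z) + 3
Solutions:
 h(z) = C1 + k*z^4/4 + 4*z^3/3 + 2*z^2 + 3*z - 3*log(cos(2*z))/2


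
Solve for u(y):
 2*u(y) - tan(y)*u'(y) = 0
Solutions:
 u(y) = C1*sin(y)^2


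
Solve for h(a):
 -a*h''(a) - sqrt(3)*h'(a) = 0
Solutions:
 h(a) = C1 + C2*a^(1 - sqrt(3))


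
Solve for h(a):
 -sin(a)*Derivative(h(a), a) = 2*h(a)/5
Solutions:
 h(a) = C1*(cos(a) + 1)^(1/5)/(cos(a) - 1)^(1/5)


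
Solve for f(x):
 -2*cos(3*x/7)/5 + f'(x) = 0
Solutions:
 f(x) = C1 + 14*sin(3*x/7)/15


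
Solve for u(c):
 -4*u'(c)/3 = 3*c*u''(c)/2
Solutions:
 u(c) = C1 + C2*c^(1/9)


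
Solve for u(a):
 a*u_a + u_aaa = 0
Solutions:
 u(a) = C1 + Integral(C2*airyai(-a) + C3*airybi(-a), a)


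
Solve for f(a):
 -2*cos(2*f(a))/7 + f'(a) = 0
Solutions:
 -2*a/7 - log(sin(2*f(a)) - 1)/4 + log(sin(2*f(a)) + 1)/4 = C1


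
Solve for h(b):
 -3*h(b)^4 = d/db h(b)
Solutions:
 h(b) = (-3^(2/3) - 3*3^(1/6)*I)*(1/(C1 + 3*b))^(1/3)/6
 h(b) = (-3^(2/3) + 3*3^(1/6)*I)*(1/(C1 + 3*b))^(1/3)/6
 h(b) = (1/(C1 + 9*b))^(1/3)


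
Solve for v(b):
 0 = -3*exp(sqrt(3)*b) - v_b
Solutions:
 v(b) = C1 - sqrt(3)*exp(sqrt(3)*b)


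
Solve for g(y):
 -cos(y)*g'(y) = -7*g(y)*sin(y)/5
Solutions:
 g(y) = C1/cos(y)^(7/5)


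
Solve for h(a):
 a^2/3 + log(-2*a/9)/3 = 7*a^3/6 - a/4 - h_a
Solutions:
 h(a) = C1 + 7*a^4/24 - a^3/9 - a^2/8 - a*log(-a)/3 + a*(-log(2) + 1/3 + 2*log(6)/3)


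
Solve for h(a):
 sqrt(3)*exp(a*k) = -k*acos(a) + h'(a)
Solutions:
 h(a) = C1 + k*(a*acos(a) - sqrt(1 - a^2)) + sqrt(3)*Piecewise((exp(a*k)/k, Ne(k, 0)), (a, True))


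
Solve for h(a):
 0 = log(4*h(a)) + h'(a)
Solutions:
 Integral(1/(log(_y) + 2*log(2)), (_y, h(a))) = C1 - a


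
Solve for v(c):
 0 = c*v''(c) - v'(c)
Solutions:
 v(c) = C1 + C2*c^2


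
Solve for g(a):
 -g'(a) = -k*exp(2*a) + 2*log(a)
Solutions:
 g(a) = C1 - 2*a*log(a) + 2*a + k*exp(2*a)/2


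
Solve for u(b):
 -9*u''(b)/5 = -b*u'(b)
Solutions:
 u(b) = C1 + C2*erfi(sqrt(10)*b/6)


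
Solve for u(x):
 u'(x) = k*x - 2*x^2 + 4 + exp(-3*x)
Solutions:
 u(x) = C1 + k*x^2/2 - 2*x^3/3 + 4*x - exp(-3*x)/3


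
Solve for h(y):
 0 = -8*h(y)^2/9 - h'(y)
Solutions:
 h(y) = 9/(C1 + 8*y)


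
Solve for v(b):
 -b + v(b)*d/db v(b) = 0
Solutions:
 v(b) = -sqrt(C1 + b^2)
 v(b) = sqrt(C1 + b^2)


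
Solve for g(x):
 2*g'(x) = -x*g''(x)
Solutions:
 g(x) = C1 + C2/x


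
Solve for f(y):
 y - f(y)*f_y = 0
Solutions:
 f(y) = -sqrt(C1 + y^2)
 f(y) = sqrt(C1 + y^2)


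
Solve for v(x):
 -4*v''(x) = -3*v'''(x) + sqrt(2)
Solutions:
 v(x) = C1 + C2*x + C3*exp(4*x/3) - sqrt(2)*x^2/8


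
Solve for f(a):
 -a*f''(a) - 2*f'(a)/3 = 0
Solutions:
 f(a) = C1 + C2*a^(1/3)


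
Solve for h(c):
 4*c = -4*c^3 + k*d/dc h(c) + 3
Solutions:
 h(c) = C1 + c^4/k + 2*c^2/k - 3*c/k


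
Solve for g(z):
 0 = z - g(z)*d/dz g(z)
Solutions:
 g(z) = -sqrt(C1 + z^2)
 g(z) = sqrt(C1 + z^2)


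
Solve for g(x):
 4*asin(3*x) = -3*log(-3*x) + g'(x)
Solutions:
 g(x) = C1 + 3*x*log(-x) + 4*x*asin(3*x) - 3*x + 3*x*log(3) + 4*sqrt(1 - 9*x^2)/3


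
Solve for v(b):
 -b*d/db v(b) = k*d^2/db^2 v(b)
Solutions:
 v(b) = C1 + C2*sqrt(k)*erf(sqrt(2)*b*sqrt(1/k)/2)


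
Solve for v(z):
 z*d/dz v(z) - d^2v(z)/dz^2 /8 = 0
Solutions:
 v(z) = C1 + C2*erfi(2*z)


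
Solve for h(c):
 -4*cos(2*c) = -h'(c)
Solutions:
 h(c) = C1 + 2*sin(2*c)


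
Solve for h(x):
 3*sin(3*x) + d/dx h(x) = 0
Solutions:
 h(x) = C1 + cos(3*x)


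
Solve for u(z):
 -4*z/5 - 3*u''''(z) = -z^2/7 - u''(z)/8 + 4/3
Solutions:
 u(z) = C1 + C2*z + C3*exp(-sqrt(6)*z/12) + C4*exp(sqrt(6)*z/12) - 2*z^4/21 + 16*z^3/15 - 464*z^2/21


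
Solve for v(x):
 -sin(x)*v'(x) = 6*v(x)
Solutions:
 v(x) = C1*(cos(x)^3 + 3*cos(x)^2 + 3*cos(x) + 1)/(cos(x)^3 - 3*cos(x)^2 + 3*cos(x) - 1)


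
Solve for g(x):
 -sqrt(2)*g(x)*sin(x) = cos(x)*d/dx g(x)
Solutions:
 g(x) = C1*cos(x)^(sqrt(2))


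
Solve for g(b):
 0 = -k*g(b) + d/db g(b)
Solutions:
 g(b) = C1*exp(b*k)


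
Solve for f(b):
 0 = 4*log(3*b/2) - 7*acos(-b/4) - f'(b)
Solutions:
 f(b) = C1 + 4*b*log(b) - 7*b*acos(-b/4) - 4*b - 4*b*log(2) + 4*b*log(3) - 7*sqrt(16 - b^2)


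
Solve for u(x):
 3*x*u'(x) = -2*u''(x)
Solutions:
 u(x) = C1 + C2*erf(sqrt(3)*x/2)


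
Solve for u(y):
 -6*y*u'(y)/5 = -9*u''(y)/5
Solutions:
 u(y) = C1 + C2*erfi(sqrt(3)*y/3)


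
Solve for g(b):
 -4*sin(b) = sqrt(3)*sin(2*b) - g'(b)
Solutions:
 g(b) = C1 + sqrt(3)*sin(b)^2 - 4*cos(b)


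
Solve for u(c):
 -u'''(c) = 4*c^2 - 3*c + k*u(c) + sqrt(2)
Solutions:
 u(c) = C1*exp(c*(-k)^(1/3)) + C2*exp(c*(-k)^(1/3)*(-1 + sqrt(3)*I)/2) + C3*exp(-c*(-k)^(1/3)*(1 + sqrt(3)*I)/2) - 4*c^2/k + 3*c/k - sqrt(2)/k


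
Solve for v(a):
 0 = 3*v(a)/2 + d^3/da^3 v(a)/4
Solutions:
 v(a) = C3*exp(-6^(1/3)*a) + (C1*sin(2^(1/3)*3^(5/6)*a/2) + C2*cos(2^(1/3)*3^(5/6)*a/2))*exp(6^(1/3)*a/2)


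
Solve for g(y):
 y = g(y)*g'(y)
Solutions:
 g(y) = -sqrt(C1 + y^2)
 g(y) = sqrt(C1 + y^2)


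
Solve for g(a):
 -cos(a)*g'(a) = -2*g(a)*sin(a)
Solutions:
 g(a) = C1/cos(a)^2


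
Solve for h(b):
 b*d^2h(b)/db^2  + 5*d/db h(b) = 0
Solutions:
 h(b) = C1 + C2/b^4


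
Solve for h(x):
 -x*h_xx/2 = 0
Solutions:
 h(x) = C1 + C2*x
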